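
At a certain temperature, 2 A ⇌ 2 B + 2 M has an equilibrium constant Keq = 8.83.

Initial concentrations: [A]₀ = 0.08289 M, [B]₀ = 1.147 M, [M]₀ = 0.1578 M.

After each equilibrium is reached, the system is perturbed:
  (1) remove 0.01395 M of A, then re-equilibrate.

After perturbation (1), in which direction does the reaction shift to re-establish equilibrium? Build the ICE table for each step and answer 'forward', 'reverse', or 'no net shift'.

Direction: reverse

Q₀ = 4.768 vs Keq = 8.83 ⇒ Q<K, forward
Step 1:
                   A          B          M
  init       0.08289      1.147     0.1578
  Δ         -0.01522    0.01522    0.01522
  eq         0.06767      1.162      0.173
  solve Keq expr → x = 0.00761; check Q = 8.83
Then remove 0.01395 M of A.
Step 2:
                   A          B          M
  init       0.05372      1.162      0.173
  Δ         0.009647  -0.009647  -0.009647
  eq         0.06337      1.153     0.1634
  solve Keq expr → x = -0.004823; check Q = 8.83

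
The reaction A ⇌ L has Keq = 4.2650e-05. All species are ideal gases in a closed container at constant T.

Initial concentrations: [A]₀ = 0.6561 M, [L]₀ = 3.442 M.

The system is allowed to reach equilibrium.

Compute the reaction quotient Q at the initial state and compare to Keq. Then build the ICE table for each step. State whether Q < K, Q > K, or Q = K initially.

Q₀ = 5.246 vs Keq = 4.2650e-05 ⇒ Q>K, reverse
Step 1:
                    A           L
  I            0.6561       3.442
  C             3.442      -3.442
  E             4.098  1.7478e-04
  solve Keq expr → x = -3.442; check Q = 4.2650e-05

Q₀ = 5.246; Q > K (proceeds reverse)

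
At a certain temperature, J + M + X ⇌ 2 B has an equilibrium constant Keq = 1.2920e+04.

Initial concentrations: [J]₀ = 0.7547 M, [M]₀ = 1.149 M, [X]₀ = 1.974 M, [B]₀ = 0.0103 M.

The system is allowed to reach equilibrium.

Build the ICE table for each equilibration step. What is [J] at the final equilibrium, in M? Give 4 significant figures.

[J]_eq = 3.7098e-04 M

Q₀ = 6.1977e-05 vs Keq = 1.2920e+04 ⇒ Q<K, forward
Step 1:
                    J           M           X           B
  Initial      0.7547       1.149       1.974      0.0103
  Change      -0.7543     -0.7543     -0.7543       1.509
  Equil    3.7098e-04      0.3947        1.22       1.519
  solve Keq expr → x = 0.7543; check Q = 1.2920e+04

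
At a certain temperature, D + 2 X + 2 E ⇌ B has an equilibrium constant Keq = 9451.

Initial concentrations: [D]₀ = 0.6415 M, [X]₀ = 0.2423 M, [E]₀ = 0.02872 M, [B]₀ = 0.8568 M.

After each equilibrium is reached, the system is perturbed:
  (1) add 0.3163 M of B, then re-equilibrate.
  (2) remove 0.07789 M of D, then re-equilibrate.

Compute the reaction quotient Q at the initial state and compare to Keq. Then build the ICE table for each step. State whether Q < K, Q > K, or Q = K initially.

Q₀ = 2.7581e+04; Q > K (proceeds reverse)

Q₀ = 2.7581e+04 vs Keq = 9451 ⇒ Q>K, reverse
Step 1:
                  D         X         E         B
  Initial    0.6415    0.2423   0.02872    0.8568
  Change   0.008334   0.01667   0.01667 -0.008334
  Equil      0.6498     0.259   0.04539    0.8485
  solve Keq expr → x = -0.008334; check Q = 9451
Then add 0.3163 M of B.
Step 2:
                  D         X         E         B
  Initial    0.6498     0.259   0.04539     1.165
  Change   0.003163  0.006327  0.006327 -0.003163
  Equil       0.653    0.2653   0.05171     1.162
  solve Keq expr → x = -0.003163; check Q = 9451
Then remove 0.07789 M of D.
Step 3:
                  D         X         E         B
  Initial    0.5751    0.2653   0.05171     1.162
  Change   0.001366  0.002732  0.002732 -0.001366
  Equil      0.5765     0.268   0.05445      1.16
  solve Keq expr → x = -0.001366; check Q = 9451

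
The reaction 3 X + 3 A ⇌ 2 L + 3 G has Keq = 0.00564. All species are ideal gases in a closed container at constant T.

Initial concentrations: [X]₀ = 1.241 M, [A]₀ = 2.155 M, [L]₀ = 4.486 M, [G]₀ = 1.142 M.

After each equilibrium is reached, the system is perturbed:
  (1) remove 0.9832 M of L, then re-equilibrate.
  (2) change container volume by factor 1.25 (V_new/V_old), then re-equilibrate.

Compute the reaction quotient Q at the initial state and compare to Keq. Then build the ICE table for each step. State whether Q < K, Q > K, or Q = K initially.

Q₀ = 1.567 vs Keq = 0.00564 ⇒ Q>K, reverse
Step 1:
                   X          A          L          G
  init         1.241      2.155      4.486      1.142
  Δ           0.7374     0.7374    -0.4916    -0.7374
  eq           1.978      2.892      3.994     0.4046
  solve Keq expr → x = -0.2458; check Q = 0.00564
Then remove 0.9832 M of L.
Step 2:
                   X          A          L          G
  init         1.978      2.892      3.011     0.4046
  Δ         -0.05671   -0.05671    0.03781    0.05671
  eq           1.922      2.836      3.049     0.4613
  solve Keq expr → x = 0.0189; check Q = 0.00564
Then change container volume by factor 1.25 (V_new/V_old).
Step 3:
                   X          A          L          G
  init         1.537      2.269      2.439      0.369
  Δ          0.01838    0.01838   -0.01225   -0.01838
  eq           1.556      2.287      2.427     0.3507
  solve Keq expr → x = -0.006125; check Q = 0.00564

Q₀ = 1.567; Q > K (proceeds reverse)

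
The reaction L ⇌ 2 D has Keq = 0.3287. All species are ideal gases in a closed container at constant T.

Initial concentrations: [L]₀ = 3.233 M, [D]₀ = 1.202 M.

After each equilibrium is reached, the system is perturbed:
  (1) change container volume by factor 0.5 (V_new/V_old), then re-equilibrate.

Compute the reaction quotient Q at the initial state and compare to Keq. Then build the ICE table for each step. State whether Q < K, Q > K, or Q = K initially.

Q₀ = 0.4469; Q > K (proceeds reverse)

Q₀ = 0.4469 vs Keq = 0.3287 ⇒ Q>K, reverse
Step 1:
                   L          D
  Initial      3.233      1.202
  Change     0.07928    -0.1586
  Equil        3.312      1.043
  solve Keq expr → x = -0.07928; check Q = 0.3287
Then change container volume by factor 0.5 (V_new/V_old).
Step 2:
                   L          D
  Initial      6.625      2.087
  Change      0.2897    -0.5793
  Equil        6.914      1.508
  solve Keq expr → x = -0.2897; check Q = 0.3287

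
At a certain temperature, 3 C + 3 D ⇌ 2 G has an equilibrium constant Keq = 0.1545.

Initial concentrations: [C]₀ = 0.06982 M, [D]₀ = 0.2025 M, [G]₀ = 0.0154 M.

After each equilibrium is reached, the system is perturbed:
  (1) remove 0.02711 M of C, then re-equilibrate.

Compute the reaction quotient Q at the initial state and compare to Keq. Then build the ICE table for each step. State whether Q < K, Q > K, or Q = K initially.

Q₀ = 83.91; Q > K (proceeds reverse)

Q₀ = 83.91 vs Keq = 0.1545 ⇒ Q>K, reverse
Step 1:
                  C         D         G
  init      0.06982    0.2025    0.0154
  Δ         0.02138   0.02138  -0.01425
  eq         0.0912    0.2239  0.001147
  solve Keq expr → x = -0.007127; check Q = 0.1545
Then remove 0.02711 M of C.
Step 2:
                  C         D         G
  init      0.06409    0.2239  0.001147
  Δ       6.8576e-04 6.8576e-04 -4.5718e-04
  eq        0.06478    0.2246 6.8960e-04
  solve Keq expr → x = -2.2859e-04; check Q = 0.1545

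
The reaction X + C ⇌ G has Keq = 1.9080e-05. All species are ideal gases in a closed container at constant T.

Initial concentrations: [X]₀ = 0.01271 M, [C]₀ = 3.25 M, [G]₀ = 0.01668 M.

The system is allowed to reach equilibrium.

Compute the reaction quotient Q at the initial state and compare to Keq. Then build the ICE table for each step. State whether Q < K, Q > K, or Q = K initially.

Q₀ = 0.4038 vs Keq = 1.9080e-05 ⇒ Q>K, reverse
Step 1:
                    X           C           G
  init        0.01271        3.25     0.01668
  Δ           0.01668     0.01668    -0.01668
  eq          0.02939       3.267  1.8317e-06
  solve Keq expr → x = -0.01668; check Q = 1.9080e-05

Q₀ = 0.4038; Q > K (proceeds reverse)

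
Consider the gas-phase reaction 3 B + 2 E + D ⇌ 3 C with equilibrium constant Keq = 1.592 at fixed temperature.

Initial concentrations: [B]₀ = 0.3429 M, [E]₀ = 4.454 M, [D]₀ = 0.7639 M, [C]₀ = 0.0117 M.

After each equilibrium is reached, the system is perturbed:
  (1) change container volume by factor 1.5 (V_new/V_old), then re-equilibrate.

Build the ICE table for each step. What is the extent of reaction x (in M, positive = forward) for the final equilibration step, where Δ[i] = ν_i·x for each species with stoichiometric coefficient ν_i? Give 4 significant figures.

x = -0.00669 M

Q₀ = 2.6213e-06 vs Keq = 1.592 ⇒ Q<K, forward
Step 1:
                   B          E          D          C
  init        0.3429      4.454     0.7639     0.0117
  Δ          -0.2474    -0.1649   -0.08246     0.2474
  eq         0.09552      4.289     0.6814     0.2591
  solve Keq expr → x = 0.08246; check Q = 1.592
Then change container volume by factor 1.5 (V_new/V_old).
Step 2:
                   B          E          D          C
  init       0.06368      2.859     0.4543     0.1727
  Δ          0.02007    0.01338    0.00669   -0.02007
  eq         0.08375      2.873      0.461     0.1527
  solve Keq expr → x = -0.00669; check Q = 1.592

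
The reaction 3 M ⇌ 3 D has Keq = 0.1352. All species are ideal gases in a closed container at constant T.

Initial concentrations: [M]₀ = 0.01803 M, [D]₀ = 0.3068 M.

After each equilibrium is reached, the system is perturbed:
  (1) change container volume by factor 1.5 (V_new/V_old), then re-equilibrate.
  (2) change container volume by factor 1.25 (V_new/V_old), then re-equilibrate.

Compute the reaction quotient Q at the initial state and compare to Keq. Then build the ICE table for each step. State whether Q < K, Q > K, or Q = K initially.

Q₀ = 4927 vs Keq = 0.1352 ⇒ Q>K, reverse
Step 1:
                    M           D
  init        0.01803      0.3068
  Δ            0.1966     -0.1966
  eq           0.2147      0.1102
  solve Keq expr → x = -0.06554; check Q = 0.1352
Then change container volume by factor 1.5 (V_new/V_old).
Step 2:
                    M           D
  init         0.1431     0.07345
  Δ                 0           0
  eq           0.1431     0.07345
  solve Keq expr → x = 0; check Q = 0.1352
Then change container volume by factor 1.25 (V_new/V_old).
Step 3:
                    M           D
  init         0.1145     0.05876
  Δ                 0           0
  eq           0.1145     0.05876
  solve Keq expr → x = 0; check Q = 0.1352

Q₀ = 4927; Q > K (proceeds reverse)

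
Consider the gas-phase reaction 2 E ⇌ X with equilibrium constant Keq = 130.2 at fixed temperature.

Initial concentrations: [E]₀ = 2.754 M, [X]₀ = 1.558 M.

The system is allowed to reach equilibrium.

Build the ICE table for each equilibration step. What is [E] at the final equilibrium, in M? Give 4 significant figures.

[E]_eq = 0.1482 M

Q₀ = 0.2054 vs Keq = 130.2 ⇒ Q<K, forward
Step 1:
                  E         X
  I           2.754     1.558
  C          -2.606     1.303
  E          0.1482     2.861
  solve Keq expr → x = 1.303; check Q = 130.2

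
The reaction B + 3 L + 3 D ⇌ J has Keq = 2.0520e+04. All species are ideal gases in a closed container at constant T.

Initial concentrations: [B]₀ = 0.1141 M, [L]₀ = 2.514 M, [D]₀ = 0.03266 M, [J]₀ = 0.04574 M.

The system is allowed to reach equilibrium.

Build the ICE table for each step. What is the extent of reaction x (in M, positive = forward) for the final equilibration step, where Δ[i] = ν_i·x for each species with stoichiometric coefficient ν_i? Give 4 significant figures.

x = 0.007029 M

Q₀ = 724.2 vs Keq = 2.0520e+04 ⇒ Q<K, forward
Step 1:
                  B         L         D         J
  init       0.1141     2.514   0.03266   0.04574
  Δ       -0.007029  -0.02109  -0.02109  0.007029
  eq         0.1071     2.493   0.01157   0.05277
  solve Keq expr → x = 0.007029; check Q = 2.0520e+04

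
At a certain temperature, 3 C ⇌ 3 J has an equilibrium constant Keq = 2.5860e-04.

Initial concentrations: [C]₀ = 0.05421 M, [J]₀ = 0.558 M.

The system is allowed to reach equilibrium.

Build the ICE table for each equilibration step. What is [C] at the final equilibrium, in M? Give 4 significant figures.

[C]_eq = 0.5755 M

Q₀ = 1091 vs Keq = 2.5860e-04 ⇒ Q>K, reverse
Step 1:
                   C          J
  Initial    0.05421      0.558
  Change      0.5213    -0.5213
  Equil       0.5755    0.03667
  solve Keq expr → x = -0.1738; check Q = 2.5860e-04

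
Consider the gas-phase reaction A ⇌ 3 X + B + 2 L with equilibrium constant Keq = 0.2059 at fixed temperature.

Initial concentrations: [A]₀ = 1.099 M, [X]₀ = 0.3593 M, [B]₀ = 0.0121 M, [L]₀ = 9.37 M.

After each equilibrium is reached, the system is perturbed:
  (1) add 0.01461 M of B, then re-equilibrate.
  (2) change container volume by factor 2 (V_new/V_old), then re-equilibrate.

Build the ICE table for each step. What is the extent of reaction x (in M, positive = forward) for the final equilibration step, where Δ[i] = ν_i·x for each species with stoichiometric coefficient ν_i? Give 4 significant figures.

x = 0.0595 M

Q₀ = 0.04484 vs Keq = 0.2059 ⇒ Q<K, forward
Step 1:
                   A          X          B          L
  init         1.099     0.3593     0.0121       9.37
  Δ          -0.0211    0.06329     0.0211    0.04219
  eq           1.078     0.4226     0.0332      9.412
  solve Keq expr → x = 0.0211; check Q = 0.2059
Then add 0.01461 M of B.
Step 2:
                   A          X          B          L
  init         1.078     0.4226    0.04781      9.412
  Δ         0.007906   -0.02372  -0.007906   -0.01581
  eq           1.086     0.3989     0.0399      9.396
  solve Keq expr → x = -0.007906; check Q = 0.2059
Then change container volume by factor 2 (V_new/V_old).
Step 3:
                   A          X          B          L
  init        0.5429     0.1994    0.01995      4.698
  Δ          -0.0595     0.1785     0.0595      0.119
  eq          0.4834     0.3779    0.07945      4.817
  solve Keq expr → x = 0.0595; check Q = 0.2059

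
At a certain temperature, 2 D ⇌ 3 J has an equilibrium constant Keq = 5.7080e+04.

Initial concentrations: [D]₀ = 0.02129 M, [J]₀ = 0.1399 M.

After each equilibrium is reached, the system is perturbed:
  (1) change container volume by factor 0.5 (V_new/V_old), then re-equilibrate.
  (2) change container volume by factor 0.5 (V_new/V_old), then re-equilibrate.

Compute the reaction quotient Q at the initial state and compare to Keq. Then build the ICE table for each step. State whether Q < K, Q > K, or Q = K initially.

Q₀ = 6.041; Q < K (proceeds forward)

Q₀ = 6.041 vs Keq = 5.7080e+04 ⇒ Q<K, forward
Step 1:
                   D          J
  init       0.02129     0.1399
  Δ         -0.02099    0.03149
  eq      2.9698e-04     0.1714
  solve Keq expr → x = 0.0105; check Q = 5.7080e+04
Then change container volume by factor 0.5 (V_new/V_old).
Step 2:
                   D          J
  init    5.9397e-04     0.3428
  Δ       2.4468e-04 -3.6702e-04
  eq      8.3865e-04     0.3424
  solve Keq expr → x = -1.2234e-04; check Q = 5.7080e+04
Then change container volume by factor 0.5 (V_new/V_old).
Step 3:
                   D          J
  init      0.001677     0.6848
  Δ       6.8939e-04  -0.001034
  eq        0.002367     0.6838
  solve Keq expr → x = -3.4470e-04; check Q = 5.7080e+04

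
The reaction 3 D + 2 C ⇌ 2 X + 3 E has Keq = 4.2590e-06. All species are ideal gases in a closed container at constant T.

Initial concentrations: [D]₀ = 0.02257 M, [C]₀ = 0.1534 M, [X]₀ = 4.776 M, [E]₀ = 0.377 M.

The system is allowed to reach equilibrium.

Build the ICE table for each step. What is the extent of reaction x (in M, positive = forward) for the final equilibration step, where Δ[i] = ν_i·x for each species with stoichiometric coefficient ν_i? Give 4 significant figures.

Q₀ = 4.5176e+06 vs Keq = 4.2590e-06 ⇒ Q>K, reverse
Step 1:
                  D         C         X         E
  I         0.02257    0.1534     4.776     0.377
  C          0.3757    0.2505   -0.2505   -0.3757
  E          0.3983    0.4039     4.526  0.001289
  solve Keq expr → x = -0.1252; check Q = 4.2590e-06

x = -0.1252 M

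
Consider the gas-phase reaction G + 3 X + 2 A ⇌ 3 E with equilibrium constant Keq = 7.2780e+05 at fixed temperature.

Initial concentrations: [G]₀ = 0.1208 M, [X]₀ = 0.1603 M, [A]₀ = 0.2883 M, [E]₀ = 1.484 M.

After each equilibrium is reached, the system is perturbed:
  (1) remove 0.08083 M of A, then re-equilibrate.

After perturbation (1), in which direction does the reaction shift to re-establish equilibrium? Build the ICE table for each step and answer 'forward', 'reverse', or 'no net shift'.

Q₀ = 7.9021e+04 vs Keq = 7.2780e+05 ⇒ Q<K, forward
Step 1:
                    G           X           A           E
  I            0.1208      0.1603      0.2883       1.484
  C          -0.02173    -0.06519    -0.04346     0.06519
  E           0.09907     0.09511      0.2448       1.549
  solve Keq expr → x = 0.02173; check Q = 7.2780e+05
Then remove 0.08083 M of A.
Step 2:
                    G           X           A           E
  I           0.09907     0.09511       0.164       1.549
  C          0.006395     0.01918     0.01279    -0.01918
  E            0.1055      0.1143      0.1768        1.53
  solve Keq expr → x = -0.006395; check Q = 7.2780e+05

Direction: reverse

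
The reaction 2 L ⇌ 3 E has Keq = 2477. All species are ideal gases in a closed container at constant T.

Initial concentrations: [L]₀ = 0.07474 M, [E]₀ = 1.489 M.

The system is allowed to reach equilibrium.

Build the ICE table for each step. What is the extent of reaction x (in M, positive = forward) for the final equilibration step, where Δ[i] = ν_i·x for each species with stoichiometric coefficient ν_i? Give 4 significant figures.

x = 0.01811 M

Q₀ = 591 vs Keq = 2477 ⇒ Q<K, forward
Step 1:
                   L          E
  I          0.07474      1.489
  C         -0.03622    0.05433
  E          0.03852      1.543
  solve Keq expr → x = 0.01811; check Q = 2477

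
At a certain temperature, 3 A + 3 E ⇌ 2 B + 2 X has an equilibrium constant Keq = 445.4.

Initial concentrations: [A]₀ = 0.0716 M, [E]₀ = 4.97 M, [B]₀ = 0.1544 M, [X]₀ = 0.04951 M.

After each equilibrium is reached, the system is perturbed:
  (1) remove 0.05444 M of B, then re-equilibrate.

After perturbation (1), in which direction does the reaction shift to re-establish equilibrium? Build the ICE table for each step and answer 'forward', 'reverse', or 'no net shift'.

Direction: forward

Q₀ = 0.001297 vs Keq = 445.4 ⇒ Q<K, forward
Step 1:
                  A         E         B         X
  Initial    0.0716      4.97    0.1544   0.04951
  Change   -0.06968  -0.06968   0.04645   0.04645
  Equil    0.001921       4.9    0.2009   0.09596
  solve Keq expr → x = 0.02323; check Q = 445.4
Then remove 0.05444 M of B.
Step 2:
                  A         E         B         X
  Initial  0.001921       4.9    0.1464   0.09596
  Change  -3.6062e-04 -3.6062e-04 2.4041e-04 2.4041e-04
  Equil     0.00156       4.9    0.1467    0.0962
  solve Keq expr → x = 1.2021e-04; check Q = 445.4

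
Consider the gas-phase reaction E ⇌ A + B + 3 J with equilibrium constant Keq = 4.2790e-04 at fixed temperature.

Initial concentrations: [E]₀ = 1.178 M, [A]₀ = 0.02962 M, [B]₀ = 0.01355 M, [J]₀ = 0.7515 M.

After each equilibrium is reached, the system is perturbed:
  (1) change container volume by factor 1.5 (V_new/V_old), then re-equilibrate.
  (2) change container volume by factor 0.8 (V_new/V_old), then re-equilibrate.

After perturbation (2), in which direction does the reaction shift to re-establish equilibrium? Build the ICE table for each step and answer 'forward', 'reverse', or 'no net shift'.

Q₀ = 1.4460e-04 vs Keq = 4.2790e-04 ⇒ Q<K, forward
Step 1:
                  E         A         B         J
  init        1.178   0.02962   0.01355    0.7515
  Δ        -0.01147   0.01147   0.01147   0.03442
  eq          1.167   0.04109   0.02502    0.7859
  solve Keq expr → x = 0.01147; check Q = 4.2790e-04
Then change container volume by factor 1.5 (V_new/V_old).
Step 2:
                  E         A         B         J
  init       0.7777    0.0274   0.01668    0.5239
  Δ          -0.019     0.019     0.019   0.05701
  eq         0.7587    0.0464   0.03568     0.581
  solve Keq expr → x = 0.019; check Q = 4.2790e-04
Then change container volume by factor 0.8 (V_new/V_old).
Step 3:
                  E         A         B         J
  init       0.9484     0.058   0.04461    0.7262
  Δ         0.01466  -0.01466  -0.01466  -0.04398
  eq          0.963   0.04334   0.02995    0.6822
  solve Keq expr → x = -0.01466; check Q = 4.2790e-04

Direction: reverse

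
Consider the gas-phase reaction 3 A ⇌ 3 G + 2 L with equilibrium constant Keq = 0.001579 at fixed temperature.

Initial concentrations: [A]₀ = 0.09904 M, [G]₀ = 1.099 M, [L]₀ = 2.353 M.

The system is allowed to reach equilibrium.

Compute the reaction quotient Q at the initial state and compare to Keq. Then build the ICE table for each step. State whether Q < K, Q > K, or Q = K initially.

Q₀ = 7565 vs Keq = 0.001579 ⇒ Q>K, reverse
Step 1:
                  A         G         L
  Initial   0.09904     1.099     2.353
  Change      1.008    -1.008   -0.6719
  Equil       1.107   0.09117     1.681
  solve Keq expr → x = -0.3359; check Q = 0.001579

Q₀ = 7565; Q > K (proceeds reverse)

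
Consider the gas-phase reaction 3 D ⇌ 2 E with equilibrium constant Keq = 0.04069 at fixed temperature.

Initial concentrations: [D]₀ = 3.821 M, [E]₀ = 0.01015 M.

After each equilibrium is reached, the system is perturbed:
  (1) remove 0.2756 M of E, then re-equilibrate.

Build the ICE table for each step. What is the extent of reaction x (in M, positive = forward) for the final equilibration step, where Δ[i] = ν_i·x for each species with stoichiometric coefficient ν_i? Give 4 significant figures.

Q₀ = 1.8467e-06 vs Keq = 0.04069 ⇒ Q<K, forward
Step 1:
                   D          E
  Initial      3.821    0.01015
  Change       -1.24     0.8264
  Equil        2.581     0.8366
  solve Keq expr → x = 0.4132; check Q = 0.04069
Then remove 0.2756 M of E.
Step 2:
                   D          E
  Initial      2.581      0.561
  Change     -0.2415      0.161
  Equil         2.34      0.722
  solve Keq expr → x = 0.0805; check Q = 0.04069

x = 0.0805 M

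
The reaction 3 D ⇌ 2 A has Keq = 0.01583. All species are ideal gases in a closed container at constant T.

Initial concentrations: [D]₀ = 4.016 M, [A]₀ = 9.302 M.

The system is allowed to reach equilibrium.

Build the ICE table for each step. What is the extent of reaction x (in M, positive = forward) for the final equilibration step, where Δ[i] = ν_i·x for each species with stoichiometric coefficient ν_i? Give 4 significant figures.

Q₀ = 1.336 vs Keq = 0.01583 ⇒ Q>K, reverse
Step 1:
                    D           A
  I             4.016       9.302
  C             7.027      -4.685
  E             11.04       4.617
  solve Keq expr → x = -2.342; check Q = 0.01583

x = -2.342 M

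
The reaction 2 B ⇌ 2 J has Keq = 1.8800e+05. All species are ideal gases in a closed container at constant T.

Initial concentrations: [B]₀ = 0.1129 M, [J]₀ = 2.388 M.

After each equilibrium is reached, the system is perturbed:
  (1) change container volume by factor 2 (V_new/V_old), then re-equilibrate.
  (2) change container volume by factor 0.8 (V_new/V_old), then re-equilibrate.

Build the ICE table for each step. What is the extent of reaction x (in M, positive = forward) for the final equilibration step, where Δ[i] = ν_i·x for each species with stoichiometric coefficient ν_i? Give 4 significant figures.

Q₀ = 447.4 vs Keq = 1.8800e+05 ⇒ Q<K, forward
Step 1:
                   B          J
  init        0.1129      2.388
  Δ          -0.1071     0.1071
  eq        0.005755      2.495
  solve Keq expr → x = 0.05357; check Q = 1.8800e+05
Then change container volume by factor 2 (V_new/V_old).
Step 2:
                   B          J
  init      0.002877      1.248
  Δ                0          0
  eq        0.002877      1.248
  solve Keq expr → x = 0; check Q = 1.8800e+05
Then change container volume by factor 0.8 (V_new/V_old).
Step 3:
                   B          J
  init      0.003597      1.559
  Δ                0          0
  eq        0.003597      1.559
  solve Keq expr → x = 0; check Q = 1.8800e+05

x = 0 M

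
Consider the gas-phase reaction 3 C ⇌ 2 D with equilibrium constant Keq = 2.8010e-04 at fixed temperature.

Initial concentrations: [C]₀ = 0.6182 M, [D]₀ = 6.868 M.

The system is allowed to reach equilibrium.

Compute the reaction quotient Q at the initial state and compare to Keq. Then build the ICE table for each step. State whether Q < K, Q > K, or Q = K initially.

Q₀ = 199.7; Q > K (proceeds reverse)

Q₀ = 199.7 vs Keq = 2.8010e-04 ⇒ Q>K, reverse
Step 1:
                   C          D
  Initial     0.6182      6.868
  Change       9.495      -6.33
  Equil        10.11     0.5382
  solve Keq expr → x = -3.165; check Q = 2.8010e-04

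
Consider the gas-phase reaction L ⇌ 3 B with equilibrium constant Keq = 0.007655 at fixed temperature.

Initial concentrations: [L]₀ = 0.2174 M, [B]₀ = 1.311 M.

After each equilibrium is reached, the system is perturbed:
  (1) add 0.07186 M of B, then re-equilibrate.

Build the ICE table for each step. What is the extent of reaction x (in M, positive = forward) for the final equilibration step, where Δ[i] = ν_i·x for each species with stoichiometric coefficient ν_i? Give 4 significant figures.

x = -0.02325 M

Q₀ = 10.36 vs Keq = 0.007655 ⇒ Q>K, reverse
Step 1:
                  L         B
  Initial    0.2174     1.311
  Change     0.3816    -1.145
  Equil       0.599    0.1661
  solve Keq expr → x = -0.3816; check Q = 0.007655
Then add 0.07186 M of B.
Step 2:
                  L         B
  Initial     0.599     0.238
  Change    0.02325  -0.06974
  Equil      0.6223    0.1683
  solve Keq expr → x = -0.02325; check Q = 0.007655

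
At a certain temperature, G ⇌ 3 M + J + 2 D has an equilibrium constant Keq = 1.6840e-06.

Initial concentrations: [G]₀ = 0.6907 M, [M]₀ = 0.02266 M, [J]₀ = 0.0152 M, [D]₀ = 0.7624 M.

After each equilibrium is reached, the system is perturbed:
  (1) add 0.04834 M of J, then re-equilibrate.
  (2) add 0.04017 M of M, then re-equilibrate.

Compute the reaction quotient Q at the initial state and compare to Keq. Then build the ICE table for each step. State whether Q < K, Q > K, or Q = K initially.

Q₀ = 1.4883e-07 vs Keq = 1.6840e-06 ⇒ Q<K, forward
Step 1:
                    G           M           J           D
  Initial      0.6907     0.02266      0.0152      0.7624
  Change    -0.007129     0.02139    0.007129     0.01426
  Equil        0.6836     0.04405     0.02233      0.7767
  solve Keq expr → x = 0.007129; check Q = 1.6840e-06
Then add 0.04834 M of J.
Step 2:
                    G           M           J           D
  Initial      0.6836     0.04405     0.07067      0.7767
  Change     0.004368     -0.0131   -0.004368   -0.008736
  Equil        0.6879     0.03094      0.0663      0.7679
  solve Keq expr → x = -0.004368; check Q = 1.6840e-06
Then add 0.04017 M of M.
Step 3:
                    G           M           J           D
  Initial      0.6879     0.07111      0.0663      0.7679
  Change      0.01235    -0.03704    -0.01235    -0.02469
  Equil        0.7003     0.03408     0.05396      0.7432
  solve Keq expr → x = -0.01235; check Q = 1.6840e-06

Q₀ = 1.4883e-07; Q < K (proceeds forward)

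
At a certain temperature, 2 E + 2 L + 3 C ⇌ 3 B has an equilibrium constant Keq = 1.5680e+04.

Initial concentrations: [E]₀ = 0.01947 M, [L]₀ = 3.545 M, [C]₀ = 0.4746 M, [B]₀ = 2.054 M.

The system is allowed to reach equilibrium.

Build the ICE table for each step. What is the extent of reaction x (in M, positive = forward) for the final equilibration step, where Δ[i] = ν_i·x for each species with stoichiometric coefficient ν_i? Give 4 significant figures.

Q₀ = 1.7016e+04 vs Keq = 1.5680e+04 ⇒ Q>K, reverse
Step 1:
                   E          L          C          B
  init       0.01947      3.545     0.4746      2.054
  Δ       7.2298e-04 7.2298e-04   0.001084  -0.001084
  eq         0.02019      3.546     0.4757      2.053
  solve Keq expr → x = -3.6149e-04; check Q = 1.5680e+04

x = -3.6149e-04 M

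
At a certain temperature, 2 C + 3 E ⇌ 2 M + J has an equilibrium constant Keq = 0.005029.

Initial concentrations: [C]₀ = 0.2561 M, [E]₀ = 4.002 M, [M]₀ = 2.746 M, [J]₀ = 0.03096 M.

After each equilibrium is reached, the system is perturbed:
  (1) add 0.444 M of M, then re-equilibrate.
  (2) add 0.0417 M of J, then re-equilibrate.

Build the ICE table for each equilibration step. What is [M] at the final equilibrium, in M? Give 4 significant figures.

[M]_eq = 3.057 M

Q₀ = 0.05553 vs Keq = 0.005029 ⇒ Q>K, reverse
Step 1:
                    C           E           M           J
  init         0.2561       4.002       2.746     0.03096
  Δ           0.05292     0.07938    -0.05292    -0.02646
  eq            0.309       4.081       2.693    0.004502
  solve Keq expr → x = -0.02646; check Q = 0.005029
Then add 0.444 M of M.
Step 2:
                    C           E           M           J
  init          0.309       4.081       3.137    0.004502
  Δ          0.002245    0.003368   -0.002245   -0.001123
  eq           0.3113       4.085       3.135    0.003379
  solve Keq expr → x = -0.001123; check Q = 0.005029
Then add 0.0417 M of J.
Step 3:
                    C           E           M           J
  init         0.3113       4.085       3.135     0.04508
  Δ           0.07805      0.1171    -0.07805    -0.03903
  eq           0.3893       4.202       3.057    0.006052
  solve Keq expr → x = -0.03903; check Q = 0.005029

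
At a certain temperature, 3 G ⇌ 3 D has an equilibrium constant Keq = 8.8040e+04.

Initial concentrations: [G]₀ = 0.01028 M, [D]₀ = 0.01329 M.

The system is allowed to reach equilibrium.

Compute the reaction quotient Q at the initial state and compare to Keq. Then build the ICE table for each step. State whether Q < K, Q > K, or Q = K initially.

Q₀ = 2.161 vs Keq = 8.8040e+04 ⇒ Q<K, forward
Step 1:
                  G         D
  I         0.01028   0.01329
  C       -0.009762  0.009762
  E       5.1818e-04   0.02305
  solve Keq expr → x = 0.003254; check Q = 8.8040e+04

Q₀ = 2.161; Q < K (proceeds forward)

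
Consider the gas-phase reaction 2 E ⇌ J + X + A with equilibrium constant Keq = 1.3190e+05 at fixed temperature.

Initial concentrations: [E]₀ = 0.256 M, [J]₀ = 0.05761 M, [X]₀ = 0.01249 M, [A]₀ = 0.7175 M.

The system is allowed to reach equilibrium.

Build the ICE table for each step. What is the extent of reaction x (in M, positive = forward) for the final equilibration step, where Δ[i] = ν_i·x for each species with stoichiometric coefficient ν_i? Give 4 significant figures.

x = 0.1278 M

Q₀ = 0.007878 vs Keq = 1.3190e+05 ⇒ Q<K, forward
Step 1:
                    E           J           X           A
  Initial       0.256     0.05761     0.01249      0.7175
  Change      -0.2556      0.1278      0.1278      0.1278
  Equil    4.0827e-04      0.1854      0.1403      0.8453
  solve Keq expr → x = 0.1278; check Q = 1.3190e+05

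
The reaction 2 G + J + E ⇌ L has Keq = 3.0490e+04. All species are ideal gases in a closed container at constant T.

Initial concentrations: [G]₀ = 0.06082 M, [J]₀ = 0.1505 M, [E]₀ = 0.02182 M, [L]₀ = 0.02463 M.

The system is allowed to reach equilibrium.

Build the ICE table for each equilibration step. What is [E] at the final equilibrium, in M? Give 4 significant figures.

Q₀ = 2028 vs Keq = 3.0490e+04 ⇒ Q<K, forward
Step 1:
                    G           J           E           L
  I           0.06082      0.1505     0.02182     0.02463
  C           -0.0273    -0.01365    -0.01365     0.01365
  E           0.03352      0.1368    0.008168     0.03828
  solve Keq expr → x = 0.01365; check Q = 3.0490e+04

[E]_eq = 0.008168 M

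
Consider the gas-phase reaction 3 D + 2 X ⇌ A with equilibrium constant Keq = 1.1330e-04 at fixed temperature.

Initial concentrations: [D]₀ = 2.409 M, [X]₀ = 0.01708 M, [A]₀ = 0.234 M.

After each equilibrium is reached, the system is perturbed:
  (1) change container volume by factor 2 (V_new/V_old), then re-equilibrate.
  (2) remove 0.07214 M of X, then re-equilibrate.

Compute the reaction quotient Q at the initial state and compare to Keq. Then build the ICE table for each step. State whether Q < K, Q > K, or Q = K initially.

Q₀ = 57.38 vs Keq = 1.1330e-04 ⇒ Q>K, reverse
Step 1:
                    D           X           A
  init          2.409     0.01708       0.234
  Δ            0.6996      0.4664     -0.2332
  eq            3.109      0.4835  7.9561e-04
  solve Keq expr → x = -0.2332; check Q = 1.1330e-04
Then change container volume by factor 2 (V_new/V_old).
Step 2:
                    D           X           A
  init          1.554      0.2417  3.9781e-04
  Δ          0.001118  7.4547e-04 -3.7274e-04
  eq            1.555      0.2425  2.5071e-05
  solve Keq expr → x = -3.7274e-04; check Q = 1.1330e-04
Then remove 0.07214 M of X.
Step 3:
                    D           X           A
  init          1.555      0.1703  2.5071e-05
  Δ        3.8080e-05  2.5387e-05 -1.2693e-05
  eq            1.555      0.1704  1.2377e-05
  solve Keq expr → x = -1.2693e-05; check Q = 1.1330e-04

Q₀ = 57.38; Q > K (proceeds reverse)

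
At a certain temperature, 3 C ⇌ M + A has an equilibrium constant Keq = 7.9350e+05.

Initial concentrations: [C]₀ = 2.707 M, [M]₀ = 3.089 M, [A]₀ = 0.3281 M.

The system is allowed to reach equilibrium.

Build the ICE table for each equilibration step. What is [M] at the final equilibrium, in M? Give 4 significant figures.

Q₀ = 0.05109 vs Keq = 7.9350e+05 ⇒ Q<K, forward
Step 1:
                  C         M         A
  init        2.707     3.089    0.3281
  Δ          -2.689    0.8962    0.8962
  eq        0.01832     3.985     1.224
  solve Keq expr → x = 0.8962; check Q = 7.9350e+05

[M]_eq = 3.985 M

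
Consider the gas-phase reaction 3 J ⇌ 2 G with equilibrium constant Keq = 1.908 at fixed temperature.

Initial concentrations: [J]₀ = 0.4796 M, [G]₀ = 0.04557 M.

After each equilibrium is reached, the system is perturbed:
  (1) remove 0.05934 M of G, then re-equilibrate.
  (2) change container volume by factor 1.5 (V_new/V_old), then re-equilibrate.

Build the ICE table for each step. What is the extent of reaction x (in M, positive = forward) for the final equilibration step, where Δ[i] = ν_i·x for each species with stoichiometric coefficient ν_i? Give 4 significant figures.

x = -0.004161 M

Q₀ = 0.01882 vs Keq = 1.908 ⇒ Q<K, forward
Step 1:
                    J           G
  I            0.4796     0.04557
  C           -0.2145       0.143
  E            0.2651      0.1886
  solve Keq expr → x = 0.07149; check Q = 1.908
Then remove 0.05934 M of G.
Step 2:
                    J           G
  I            0.2651      0.1292
  C          -0.03496      0.0233
  E            0.2302      0.1525
  solve Keq expr → x = 0.01165; check Q = 1.908
Then change container volume by factor 1.5 (V_new/V_old).
Step 3:
                    J           G
  I            0.1534      0.1017
  C           0.01248   -0.008323
  E            0.1659     0.09336
  solve Keq expr → x = -0.004161; check Q = 1.908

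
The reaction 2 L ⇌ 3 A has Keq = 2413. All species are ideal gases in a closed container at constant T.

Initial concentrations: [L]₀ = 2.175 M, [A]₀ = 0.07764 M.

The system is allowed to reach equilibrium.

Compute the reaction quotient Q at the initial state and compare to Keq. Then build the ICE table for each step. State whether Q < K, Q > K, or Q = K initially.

Q₀ = 9.8932e-05; Q < K (proceeds forward)

Q₀ = 9.8932e-05 vs Keq = 2413 ⇒ Q<K, forward
Step 1:
                   L          A
  Initial      2.175    0.07764
  Change       -2.06       3.09
  Equil       0.1148      3.168
  solve Keq expr → x = 1.03; check Q = 2413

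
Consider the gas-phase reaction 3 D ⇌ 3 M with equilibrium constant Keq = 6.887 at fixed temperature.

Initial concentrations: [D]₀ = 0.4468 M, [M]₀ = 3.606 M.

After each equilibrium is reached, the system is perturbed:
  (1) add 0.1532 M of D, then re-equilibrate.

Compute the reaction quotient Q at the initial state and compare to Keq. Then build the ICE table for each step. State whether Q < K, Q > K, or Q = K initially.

Q₀ = 525.7 vs Keq = 6.887 ⇒ Q>K, reverse
Step 1:
                  D         M
  Initial    0.4468     3.606
  Change     0.9495   -0.9495
  Equil       1.396     2.657
  solve Keq expr → x = -0.3165; check Q = 6.887
Then add 0.1532 M of D.
Step 2:
                  D         M
  Initial     1.549     2.657
  Change    -0.1004    0.1004
  Equil       1.449     2.757
  solve Keq expr → x = 0.03347; check Q = 6.887

Q₀ = 525.7; Q > K (proceeds reverse)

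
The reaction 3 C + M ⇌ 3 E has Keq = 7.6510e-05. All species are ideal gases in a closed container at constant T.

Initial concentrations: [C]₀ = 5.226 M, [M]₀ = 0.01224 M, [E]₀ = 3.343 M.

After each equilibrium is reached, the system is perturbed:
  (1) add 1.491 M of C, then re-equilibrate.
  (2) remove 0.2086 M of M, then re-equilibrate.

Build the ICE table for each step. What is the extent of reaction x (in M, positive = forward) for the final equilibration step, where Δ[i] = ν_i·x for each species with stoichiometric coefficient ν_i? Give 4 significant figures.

x = -0.009445 M

Q₀ = 21.39 vs Keq = 7.6510e-05 ⇒ Q>K, reverse
Step 1:
                    C           M           E
  I             5.226     0.01224       3.343
  C             2.993      0.9976      -2.993
  E             8.219        1.01      0.3501
  solve Keq expr → x = -0.9976; check Q = 7.6510e-05
Then add 1.491 M of C.
Step 2:
                    C           M           E
  I              9.71        1.01      0.3501
  C          -0.05836    -0.01945     0.05836
  E             9.652      0.9904      0.4084
  solve Keq expr → x = 0.01945; check Q = 7.6510e-05
Then remove 0.2086 M of M.
Step 3:
                    C           M           E
  I             9.652      0.7818      0.4084
  C           0.02833    0.009445    -0.02833
  E              9.68      0.7913      0.3801
  solve Keq expr → x = -0.009445; check Q = 7.6510e-05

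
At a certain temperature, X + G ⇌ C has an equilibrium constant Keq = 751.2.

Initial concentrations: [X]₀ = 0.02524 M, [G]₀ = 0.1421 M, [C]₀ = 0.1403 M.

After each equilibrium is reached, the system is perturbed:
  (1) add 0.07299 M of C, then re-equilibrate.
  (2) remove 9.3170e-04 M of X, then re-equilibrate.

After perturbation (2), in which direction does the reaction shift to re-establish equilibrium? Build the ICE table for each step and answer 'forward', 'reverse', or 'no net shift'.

Direction: reverse

Q₀ = 39.12 vs Keq = 751.2 ⇒ Q<K, forward
Step 1:
                  X         G         C
  Initial   0.02524    0.1421    0.1403
  Change    -0.0234   -0.0234    0.0234
  Equil    0.001836    0.1187    0.1637
  solve Keq expr → x = 0.0234; check Q = 751.2
Then add 0.07299 M of C.
Step 2:
                  X         G         C
  Initial  0.001836    0.1187    0.2367
  Change  7.9218e-04 7.9218e-04 -7.9218e-04
  Equil    0.002628    0.1195    0.2359
  solve Keq expr → x = -7.9218e-04; check Q = 751.2
Then remove 9.3170e-04 M of X.
Step 3:
                  X         G         C
  Initial  0.001696    0.1195    0.2359
  Change  9.0203e-04 9.0203e-04 -9.0203e-04
  Equil    0.002598    0.1204     0.235
  solve Keq expr → x = -9.0203e-04; check Q = 751.2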